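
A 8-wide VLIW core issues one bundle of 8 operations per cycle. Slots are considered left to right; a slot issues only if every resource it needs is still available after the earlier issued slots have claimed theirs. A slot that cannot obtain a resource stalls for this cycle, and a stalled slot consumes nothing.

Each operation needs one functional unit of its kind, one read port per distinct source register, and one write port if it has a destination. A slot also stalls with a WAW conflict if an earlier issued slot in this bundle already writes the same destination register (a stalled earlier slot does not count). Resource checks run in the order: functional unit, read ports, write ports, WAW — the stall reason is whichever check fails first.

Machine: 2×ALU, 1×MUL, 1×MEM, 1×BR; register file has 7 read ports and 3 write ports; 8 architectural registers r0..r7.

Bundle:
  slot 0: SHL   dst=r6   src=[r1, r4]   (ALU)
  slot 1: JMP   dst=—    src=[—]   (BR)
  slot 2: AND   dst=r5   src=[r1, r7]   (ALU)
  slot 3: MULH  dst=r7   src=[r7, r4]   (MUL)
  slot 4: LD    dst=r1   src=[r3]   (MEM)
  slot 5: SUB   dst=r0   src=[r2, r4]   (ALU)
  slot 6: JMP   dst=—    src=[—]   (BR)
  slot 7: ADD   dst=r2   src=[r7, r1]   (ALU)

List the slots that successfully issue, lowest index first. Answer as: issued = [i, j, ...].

issued = [0, 1, 2, 3]

#0 ALU src=r1,r4 dispatched  <A:1 Mu:1 Ld:1 B:1 rd:5 wr:2>
#1 BR src=- dispatched  <A:1 Mu:1 Ld:1 B:0 rd:5 wr:2>
#2 ALU src=r1,r7 dispatched  <A:0 Mu:1 Ld:1 B:0 rd:3 wr:1>
#3 MUL src=r7,r4 dispatched  <A:0 Mu:0 Ld:1 B:0 rd:1 wr:0>
#4 MEM src=r3 held:WR_PORT  <A:0 Mu:0 Ld:1 B:0 rd:1 wr:0>
#5 ALU src=r2,r4 held:FU  <A:0 Mu:0 Ld:1 B:0 rd:1 wr:0>
#6 BR src=- held:FU  <A:0 Mu:0 Ld:1 B:0 rd:1 wr:0>
#7 ALU src=r7,r1 held:FU  <A:0 Mu:0 Ld:1 B:0 rd:1 wr:0>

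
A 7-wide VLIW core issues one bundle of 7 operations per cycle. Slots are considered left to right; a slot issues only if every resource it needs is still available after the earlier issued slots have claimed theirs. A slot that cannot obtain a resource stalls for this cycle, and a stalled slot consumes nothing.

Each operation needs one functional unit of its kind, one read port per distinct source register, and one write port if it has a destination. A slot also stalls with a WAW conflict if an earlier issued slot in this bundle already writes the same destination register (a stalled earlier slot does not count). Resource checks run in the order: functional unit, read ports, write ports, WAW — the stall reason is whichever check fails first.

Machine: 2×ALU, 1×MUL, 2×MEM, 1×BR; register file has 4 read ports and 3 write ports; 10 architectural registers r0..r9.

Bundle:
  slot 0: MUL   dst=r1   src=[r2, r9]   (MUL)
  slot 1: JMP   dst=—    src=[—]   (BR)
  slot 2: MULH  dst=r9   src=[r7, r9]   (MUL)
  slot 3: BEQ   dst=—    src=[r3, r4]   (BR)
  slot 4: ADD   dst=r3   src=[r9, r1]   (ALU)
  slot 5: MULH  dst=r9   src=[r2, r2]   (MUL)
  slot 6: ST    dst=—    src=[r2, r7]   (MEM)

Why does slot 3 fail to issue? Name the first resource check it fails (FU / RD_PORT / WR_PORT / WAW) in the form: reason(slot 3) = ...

reason(slot 3) = FU

slot 0 (MUL): ISSUE — free A2,Mu0,Ld2,B1 rp2 wp2
slot 1 (BR): ISSUE — free A2,Mu0,Ld2,B0 rp2 wp2
slot 2 (MUL): stall FU — free A2,Mu0,Ld2,B0 rp2 wp2
slot 3 (BR): stall FU — free A2,Mu0,Ld2,B0 rp2 wp2
slot 4 (ALU): ISSUE — free A1,Mu0,Ld2,B0 rp0 wp1
slot 5 (MUL): stall FU — free A1,Mu0,Ld2,B0 rp0 wp1
slot 6 (MEM): stall RD_PORT — free A1,Mu0,Ld2,B0 rp0 wp1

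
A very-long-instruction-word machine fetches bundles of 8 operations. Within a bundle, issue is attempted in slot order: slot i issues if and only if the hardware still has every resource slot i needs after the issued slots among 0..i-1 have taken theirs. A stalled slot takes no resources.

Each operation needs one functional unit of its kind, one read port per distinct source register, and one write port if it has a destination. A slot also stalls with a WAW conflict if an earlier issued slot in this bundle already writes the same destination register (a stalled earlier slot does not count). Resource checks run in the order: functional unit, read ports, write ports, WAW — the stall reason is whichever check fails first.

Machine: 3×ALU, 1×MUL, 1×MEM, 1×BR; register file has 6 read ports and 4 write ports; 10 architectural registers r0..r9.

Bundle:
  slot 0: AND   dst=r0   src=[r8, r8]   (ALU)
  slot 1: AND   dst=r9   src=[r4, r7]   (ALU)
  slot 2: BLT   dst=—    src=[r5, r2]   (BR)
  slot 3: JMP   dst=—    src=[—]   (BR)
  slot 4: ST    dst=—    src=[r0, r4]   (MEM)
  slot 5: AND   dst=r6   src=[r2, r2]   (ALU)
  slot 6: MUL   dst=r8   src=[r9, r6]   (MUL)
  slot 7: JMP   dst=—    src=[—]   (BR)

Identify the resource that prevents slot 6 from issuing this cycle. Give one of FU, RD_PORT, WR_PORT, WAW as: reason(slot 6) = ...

[0] ALU needs rd=1 wr=1: ok; after: ALU=2 MUL=1 MEM=1 BR=1, R=5, W=3
[1] ALU needs rd=2 wr=1: ok; after: ALU=1 MUL=1 MEM=1 BR=1, R=3, W=2
[2] BR needs rd=2 wr=0: ok; after: ALU=1 MUL=1 MEM=1 BR=0, R=1, W=2
[3] BR needs rd=0 wr=0: FU; after: ALU=1 MUL=1 MEM=1 BR=0, R=1, W=2
[4] MEM needs rd=2 wr=0: RD_PORT; after: ALU=1 MUL=1 MEM=1 BR=0, R=1, W=2
[5] ALU needs rd=1 wr=1: ok; after: ALU=0 MUL=1 MEM=1 BR=0, R=0, W=1
[6] MUL needs rd=2 wr=1: RD_PORT; after: ALU=0 MUL=1 MEM=1 BR=0, R=0, W=1
[7] BR needs rd=0 wr=0: FU; after: ALU=0 MUL=1 MEM=1 BR=0, R=0, W=1

reason(slot 6) = RD_PORT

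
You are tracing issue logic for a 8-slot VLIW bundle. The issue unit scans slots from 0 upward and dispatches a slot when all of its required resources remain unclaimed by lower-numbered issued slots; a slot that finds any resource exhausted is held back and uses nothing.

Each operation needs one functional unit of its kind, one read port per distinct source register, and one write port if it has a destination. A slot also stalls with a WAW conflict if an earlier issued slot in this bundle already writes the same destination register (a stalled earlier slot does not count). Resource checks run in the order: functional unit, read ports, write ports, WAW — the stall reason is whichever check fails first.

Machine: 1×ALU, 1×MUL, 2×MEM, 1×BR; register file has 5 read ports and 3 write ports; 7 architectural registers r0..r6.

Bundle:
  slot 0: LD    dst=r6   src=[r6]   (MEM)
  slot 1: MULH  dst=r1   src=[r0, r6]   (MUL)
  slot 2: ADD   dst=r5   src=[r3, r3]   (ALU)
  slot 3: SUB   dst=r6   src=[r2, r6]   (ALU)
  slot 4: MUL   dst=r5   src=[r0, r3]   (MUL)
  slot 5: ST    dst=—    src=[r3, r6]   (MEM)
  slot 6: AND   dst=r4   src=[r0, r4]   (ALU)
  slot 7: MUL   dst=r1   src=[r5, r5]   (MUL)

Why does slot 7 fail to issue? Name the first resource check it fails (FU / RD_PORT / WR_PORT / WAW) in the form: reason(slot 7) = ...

reason(slot 7) = FU

#0 MEM src=r6 dispatched  <A:1 Mu:1 Ld:1 B:1 rd:4 wr:2>
#1 MUL src=r0,r6 dispatched  <A:1 Mu:0 Ld:1 B:1 rd:2 wr:1>
#2 ALU src=r3,r3 dispatched  <A:0 Mu:0 Ld:1 B:1 rd:1 wr:0>
#3 ALU src=r2,r6 held:FU  <A:0 Mu:0 Ld:1 B:1 rd:1 wr:0>
#4 MUL src=r0,r3 held:FU  <A:0 Mu:0 Ld:1 B:1 rd:1 wr:0>
#5 MEM src=r3,r6 held:RD_PORT  <A:0 Mu:0 Ld:1 B:1 rd:1 wr:0>
#6 ALU src=r0,r4 held:FU  <A:0 Mu:0 Ld:1 B:1 rd:1 wr:0>
#7 MUL src=r5,r5 held:FU  <A:0 Mu:0 Ld:1 B:1 rd:1 wr:0>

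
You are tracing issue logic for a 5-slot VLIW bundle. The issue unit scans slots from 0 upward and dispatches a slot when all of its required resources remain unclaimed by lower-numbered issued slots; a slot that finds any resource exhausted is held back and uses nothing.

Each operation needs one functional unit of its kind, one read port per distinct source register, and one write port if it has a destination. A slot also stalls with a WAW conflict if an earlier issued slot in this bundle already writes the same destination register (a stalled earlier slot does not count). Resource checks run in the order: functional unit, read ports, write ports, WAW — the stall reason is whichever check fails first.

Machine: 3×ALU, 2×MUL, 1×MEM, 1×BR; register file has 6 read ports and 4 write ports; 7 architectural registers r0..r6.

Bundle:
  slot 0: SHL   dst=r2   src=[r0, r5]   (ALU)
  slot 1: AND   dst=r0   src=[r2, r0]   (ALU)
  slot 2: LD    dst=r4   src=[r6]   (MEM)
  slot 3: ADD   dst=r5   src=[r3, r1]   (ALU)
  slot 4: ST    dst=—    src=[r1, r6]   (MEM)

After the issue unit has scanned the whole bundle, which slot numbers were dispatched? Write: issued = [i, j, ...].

issued = [0, 1, 2]

  0. ALU→r2 ⇒ go  {2A/2Mu/1Ld/1B | 4r 3w}
  1. ALU→r0 ⇒ go  {1A/2Mu/1Ld/1B | 2r 2w}
  2. MEM→r4 ⇒ go  {1A/2Mu/0Ld/1B | 1r 1w}
  3. ALU→r5 ⇒ no(RD_PORT)  {1A/2Mu/0Ld/1B | 1r 1w}
  4. MEM ⇒ no(FU)  {1A/2Mu/0Ld/1B | 1r 1w}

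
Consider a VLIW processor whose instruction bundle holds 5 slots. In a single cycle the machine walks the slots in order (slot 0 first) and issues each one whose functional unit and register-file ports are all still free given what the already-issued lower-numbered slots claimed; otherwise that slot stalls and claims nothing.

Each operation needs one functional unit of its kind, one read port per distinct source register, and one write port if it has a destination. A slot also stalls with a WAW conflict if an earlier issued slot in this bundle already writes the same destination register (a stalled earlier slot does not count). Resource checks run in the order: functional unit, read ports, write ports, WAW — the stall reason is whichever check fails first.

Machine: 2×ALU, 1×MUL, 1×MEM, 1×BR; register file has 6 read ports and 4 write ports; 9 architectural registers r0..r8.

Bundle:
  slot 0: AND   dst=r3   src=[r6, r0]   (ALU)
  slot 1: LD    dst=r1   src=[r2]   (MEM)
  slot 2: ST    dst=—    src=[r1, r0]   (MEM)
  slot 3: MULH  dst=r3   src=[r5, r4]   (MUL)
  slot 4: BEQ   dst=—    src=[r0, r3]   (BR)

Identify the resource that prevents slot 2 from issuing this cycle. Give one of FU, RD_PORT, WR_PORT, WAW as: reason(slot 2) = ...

reason(slot 2) = FU

(0) want 1×ALU +2rd +1wr — yes → AL1|MU1|ME1|BR1|rd4|wr3
(1) want 1×MEM +1rd +1wr — yes → AL1|MU1|ME0|BR1|rd3|wr2
(2) want 1×MEM +2rd +0wr — FU → AL1|MU1|ME0|BR1|rd3|wr2
(3) want 1×MUL +2rd +1wr — WAW → AL1|MU1|ME0|BR1|rd3|wr2
(4) want 1×BR +2rd +0wr — yes → AL1|MU1|ME0|BR0|rd1|wr2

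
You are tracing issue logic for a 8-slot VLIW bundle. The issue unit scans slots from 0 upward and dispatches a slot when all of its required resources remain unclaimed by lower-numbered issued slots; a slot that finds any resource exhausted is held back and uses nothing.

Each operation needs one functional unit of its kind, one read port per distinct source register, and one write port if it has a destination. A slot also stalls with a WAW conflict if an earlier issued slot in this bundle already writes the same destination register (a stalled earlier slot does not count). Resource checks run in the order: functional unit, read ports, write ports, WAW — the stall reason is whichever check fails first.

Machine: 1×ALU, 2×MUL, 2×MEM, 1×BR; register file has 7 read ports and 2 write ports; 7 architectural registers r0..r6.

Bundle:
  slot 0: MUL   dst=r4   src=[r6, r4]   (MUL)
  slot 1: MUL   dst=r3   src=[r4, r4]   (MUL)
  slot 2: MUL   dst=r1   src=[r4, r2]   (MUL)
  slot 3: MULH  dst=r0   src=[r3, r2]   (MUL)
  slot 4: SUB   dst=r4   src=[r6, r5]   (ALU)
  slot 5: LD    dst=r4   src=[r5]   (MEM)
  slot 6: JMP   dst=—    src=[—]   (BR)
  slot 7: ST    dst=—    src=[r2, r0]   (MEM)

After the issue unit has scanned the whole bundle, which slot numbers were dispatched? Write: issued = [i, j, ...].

issued = [0, 1, 6, 7]

(0) want 1×MUL +2rd +1wr — yes → AL1|MU1|ME2|BR1|rd5|wr1
(1) want 1×MUL +1rd +1wr — yes → AL1|MU0|ME2|BR1|rd4|wr0
(2) want 1×MUL +2rd +1wr — FU → AL1|MU0|ME2|BR1|rd4|wr0
(3) want 1×MUL +2rd +1wr — FU → AL1|MU0|ME2|BR1|rd4|wr0
(4) want 1×ALU +2rd +1wr — WR_PORT → AL1|MU0|ME2|BR1|rd4|wr0
(5) want 1×MEM +1rd +1wr — WR_PORT → AL1|MU0|ME2|BR1|rd4|wr0
(6) want 1×BR +0rd +0wr — yes → AL1|MU0|ME2|BR0|rd4|wr0
(7) want 1×MEM +2rd +0wr — yes → AL1|MU0|ME1|BR0|rd2|wr0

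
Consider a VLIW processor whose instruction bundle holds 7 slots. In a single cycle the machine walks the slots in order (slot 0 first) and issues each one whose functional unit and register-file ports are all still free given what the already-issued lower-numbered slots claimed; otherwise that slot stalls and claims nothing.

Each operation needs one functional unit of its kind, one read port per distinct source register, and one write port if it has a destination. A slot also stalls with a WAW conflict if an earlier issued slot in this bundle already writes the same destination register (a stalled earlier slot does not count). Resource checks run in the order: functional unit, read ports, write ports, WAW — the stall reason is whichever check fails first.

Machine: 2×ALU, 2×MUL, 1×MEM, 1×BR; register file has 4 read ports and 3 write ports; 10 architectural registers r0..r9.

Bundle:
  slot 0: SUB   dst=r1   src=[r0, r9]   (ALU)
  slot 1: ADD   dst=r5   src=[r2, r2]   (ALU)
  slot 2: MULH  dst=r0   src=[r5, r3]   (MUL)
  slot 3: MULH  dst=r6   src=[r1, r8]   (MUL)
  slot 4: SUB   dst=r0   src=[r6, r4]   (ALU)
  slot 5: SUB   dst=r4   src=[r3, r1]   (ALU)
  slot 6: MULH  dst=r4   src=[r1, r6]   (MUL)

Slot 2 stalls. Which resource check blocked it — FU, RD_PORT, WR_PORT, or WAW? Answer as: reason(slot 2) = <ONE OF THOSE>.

[0] ALU needs rd=2 wr=1: ok; after: ALU=1 MUL=2 MEM=1 BR=1, R=2, W=2
[1] ALU needs rd=1 wr=1: ok; after: ALU=0 MUL=2 MEM=1 BR=1, R=1, W=1
[2] MUL needs rd=2 wr=1: RD_PORT; after: ALU=0 MUL=2 MEM=1 BR=1, R=1, W=1
[3] MUL needs rd=2 wr=1: RD_PORT; after: ALU=0 MUL=2 MEM=1 BR=1, R=1, W=1
[4] ALU needs rd=2 wr=1: FU; after: ALU=0 MUL=2 MEM=1 BR=1, R=1, W=1
[5] ALU needs rd=2 wr=1: FU; after: ALU=0 MUL=2 MEM=1 BR=1, R=1, W=1
[6] MUL needs rd=2 wr=1: RD_PORT; after: ALU=0 MUL=2 MEM=1 BR=1, R=1, W=1

reason(slot 2) = RD_PORT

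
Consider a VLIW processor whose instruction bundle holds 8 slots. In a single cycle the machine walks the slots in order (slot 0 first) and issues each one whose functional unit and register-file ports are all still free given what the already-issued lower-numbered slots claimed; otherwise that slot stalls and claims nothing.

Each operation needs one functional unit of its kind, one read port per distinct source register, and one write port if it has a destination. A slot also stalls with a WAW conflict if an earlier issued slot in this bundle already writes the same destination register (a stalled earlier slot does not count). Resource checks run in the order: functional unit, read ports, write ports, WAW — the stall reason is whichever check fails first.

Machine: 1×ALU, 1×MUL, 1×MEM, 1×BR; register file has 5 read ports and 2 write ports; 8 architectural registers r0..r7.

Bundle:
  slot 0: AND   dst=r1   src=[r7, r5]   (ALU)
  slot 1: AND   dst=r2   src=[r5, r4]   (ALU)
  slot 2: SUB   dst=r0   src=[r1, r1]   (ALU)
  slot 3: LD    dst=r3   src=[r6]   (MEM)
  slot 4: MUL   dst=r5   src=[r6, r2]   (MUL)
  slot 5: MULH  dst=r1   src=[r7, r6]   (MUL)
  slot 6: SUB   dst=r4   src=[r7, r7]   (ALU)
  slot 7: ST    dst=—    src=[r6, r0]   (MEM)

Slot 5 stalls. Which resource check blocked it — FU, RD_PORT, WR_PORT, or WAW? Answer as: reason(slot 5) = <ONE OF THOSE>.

  0. ALU→r1 ⇒ go  {0A/1Mu/1Ld/1B | 3r 1w}
  1. ALU→r2 ⇒ no(FU)  {0A/1Mu/1Ld/1B | 3r 1w}
  2. ALU→r0 ⇒ no(FU)  {0A/1Mu/1Ld/1B | 3r 1w}
  3. MEM→r3 ⇒ go  {0A/1Mu/0Ld/1B | 2r 0w}
  4. MUL→r5 ⇒ no(WR_PORT)  {0A/1Mu/0Ld/1B | 2r 0w}
  5. MUL→r1 ⇒ no(WR_PORT)  {0A/1Mu/0Ld/1B | 2r 0w}
  6. ALU→r4 ⇒ no(FU)  {0A/1Mu/0Ld/1B | 2r 0w}
  7. MEM ⇒ no(FU)  {0A/1Mu/0Ld/1B | 2r 0w}

reason(slot 5) = WR_PORT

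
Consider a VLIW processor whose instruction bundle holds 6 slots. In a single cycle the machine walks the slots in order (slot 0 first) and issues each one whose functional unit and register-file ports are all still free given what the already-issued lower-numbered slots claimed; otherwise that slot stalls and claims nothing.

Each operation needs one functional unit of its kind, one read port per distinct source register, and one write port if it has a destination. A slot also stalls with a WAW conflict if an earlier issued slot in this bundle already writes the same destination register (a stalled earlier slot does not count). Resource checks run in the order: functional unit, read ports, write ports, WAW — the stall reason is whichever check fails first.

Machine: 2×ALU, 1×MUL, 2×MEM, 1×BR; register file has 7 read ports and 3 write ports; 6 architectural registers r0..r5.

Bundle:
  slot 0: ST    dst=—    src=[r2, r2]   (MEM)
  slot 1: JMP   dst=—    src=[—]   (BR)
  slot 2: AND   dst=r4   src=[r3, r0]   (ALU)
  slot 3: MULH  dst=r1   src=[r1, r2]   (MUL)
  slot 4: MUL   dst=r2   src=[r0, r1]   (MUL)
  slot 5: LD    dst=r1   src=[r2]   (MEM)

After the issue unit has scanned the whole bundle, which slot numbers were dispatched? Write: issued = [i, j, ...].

#0 MEM src=r2,r2 dispatched  <A:2 Mu:1 Ld:1 B:1 rd:6 wr:3>
#1 BR src=- dispatched  <A:2 Mu:1 Ld:1 B:0 rd:6 wr:3>
#2 ALU src=r3,r0 dispatched  <A:1 Mu:1 Ld:1 B:0 rd:4 wr:2>
#3 MUL src=r1,r2 dispatched  <A:1 Mu:0 Ld:1 B:0 rd:2 wr:1>
#4 MUL src=r0,r1 held:FU  <A:1 Mu:0 Ld:1 B:0 rd:2 wr:1>
#5 MEM src=r2 held:WAW  <A:1 Mu:0 Ld:1 B:0 rd:2 wr:1>

issued = [0, 1, 2, 3]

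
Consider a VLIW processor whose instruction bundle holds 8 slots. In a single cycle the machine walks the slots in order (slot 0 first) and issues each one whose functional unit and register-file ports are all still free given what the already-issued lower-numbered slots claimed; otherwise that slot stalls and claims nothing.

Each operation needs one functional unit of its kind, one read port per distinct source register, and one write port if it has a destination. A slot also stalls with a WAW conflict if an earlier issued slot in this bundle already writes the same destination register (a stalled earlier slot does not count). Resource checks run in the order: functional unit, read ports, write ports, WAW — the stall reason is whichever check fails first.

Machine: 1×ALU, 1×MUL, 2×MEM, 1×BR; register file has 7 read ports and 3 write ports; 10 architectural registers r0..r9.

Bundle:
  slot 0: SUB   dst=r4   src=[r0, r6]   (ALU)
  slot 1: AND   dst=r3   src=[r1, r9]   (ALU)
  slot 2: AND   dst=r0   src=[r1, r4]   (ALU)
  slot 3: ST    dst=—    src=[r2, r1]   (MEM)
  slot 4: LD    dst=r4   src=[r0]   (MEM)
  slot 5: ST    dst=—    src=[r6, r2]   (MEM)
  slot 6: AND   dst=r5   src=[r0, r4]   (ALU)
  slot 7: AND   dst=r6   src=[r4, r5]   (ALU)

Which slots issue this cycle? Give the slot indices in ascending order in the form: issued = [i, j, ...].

#0 ALU src=r0,r6 dispatched  <A:0 Mu:1 Ld:2 B:1 rd:5 wr:2>
#1 ALU src=r1,r9 held:FU  <A:0 Mu:1 Ld:2 B:1 rd:5 wr:2>
#2 ALU src=r1,r4 held:FU  <A:0 Mu:1 Ld:2 B:1 rd:5 wr:2>
#3 MEM src=r2,r1 dispatched  <A:0 Mu:1 Ld:1 B:1 rd:3 wr:2>
#4 MEM src=r0 held:WAW  <A:0 Mu:1 Ld:1 B:1 rd:3 wr:2>
#5 MEM src=r6,r2 dispatched  <A:0 Mu:1 Ld:0 B:1 rd:1 wr:2>
#6 ALU src=r0,r4 held:FU  <A:0 Mu:1 Ld:0 B:1 rd:1 wr:2>
#7 ALU src=r4,r5 held:FU  <A:0 Mu:1 Ld:0 B:1 rd:1 wr:2>

issued = [0, 3, 5]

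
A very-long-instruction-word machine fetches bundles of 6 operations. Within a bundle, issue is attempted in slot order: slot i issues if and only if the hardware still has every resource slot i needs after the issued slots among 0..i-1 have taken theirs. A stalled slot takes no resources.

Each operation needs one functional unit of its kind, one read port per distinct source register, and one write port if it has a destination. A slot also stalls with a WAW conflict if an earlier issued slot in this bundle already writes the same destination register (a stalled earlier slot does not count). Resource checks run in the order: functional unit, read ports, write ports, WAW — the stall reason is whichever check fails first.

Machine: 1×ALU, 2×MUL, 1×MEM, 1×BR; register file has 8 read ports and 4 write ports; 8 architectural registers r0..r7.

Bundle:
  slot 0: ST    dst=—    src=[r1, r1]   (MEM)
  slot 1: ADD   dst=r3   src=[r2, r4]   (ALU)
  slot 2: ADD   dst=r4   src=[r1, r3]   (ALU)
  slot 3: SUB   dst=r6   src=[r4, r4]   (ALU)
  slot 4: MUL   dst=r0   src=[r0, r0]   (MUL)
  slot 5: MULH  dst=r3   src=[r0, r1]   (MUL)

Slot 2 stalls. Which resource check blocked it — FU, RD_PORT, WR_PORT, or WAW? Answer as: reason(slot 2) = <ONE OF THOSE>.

(0) want 1×MEM +1rd +0wr — yes → AL1|MU2|ME0|BR1|rd7|wr4
(1) want 1×ALU +2rd +1wr — yes → AL0|MU2|ME0|BR1|rd5|wr3
(2) want 1×ALU +2rd +1wr — FU → AL0|MU2|ME0|BR1|rd5|wr3
(3) want 1×ALU +1rd +1wr — FU → AL0|MU2|ME0|BR1|rd5|wr3
(4) want 1×MUL +1rd +1wr — yes → AL0|MU1|ME0|BR1|rd4|wr2
(5) want 1×MUL +2rd +1wr — WAW → AL0|MU1|ME0|BR1|rd4|wr2

reason(slot 2) = FU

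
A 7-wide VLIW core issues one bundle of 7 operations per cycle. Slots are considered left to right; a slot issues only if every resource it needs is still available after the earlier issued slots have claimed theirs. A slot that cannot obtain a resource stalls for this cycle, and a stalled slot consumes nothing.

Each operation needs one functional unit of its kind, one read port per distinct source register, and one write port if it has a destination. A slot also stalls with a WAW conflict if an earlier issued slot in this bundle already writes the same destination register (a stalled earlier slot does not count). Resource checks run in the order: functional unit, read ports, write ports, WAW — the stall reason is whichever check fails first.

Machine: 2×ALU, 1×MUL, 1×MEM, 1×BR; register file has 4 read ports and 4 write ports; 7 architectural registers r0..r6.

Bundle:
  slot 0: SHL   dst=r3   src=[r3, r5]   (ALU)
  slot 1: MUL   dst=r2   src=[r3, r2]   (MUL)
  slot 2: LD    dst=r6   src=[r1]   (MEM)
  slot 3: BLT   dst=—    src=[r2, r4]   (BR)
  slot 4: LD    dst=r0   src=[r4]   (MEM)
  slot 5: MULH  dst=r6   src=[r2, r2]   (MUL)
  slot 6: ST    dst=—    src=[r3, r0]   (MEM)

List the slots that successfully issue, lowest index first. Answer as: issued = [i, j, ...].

[0] ALU needs rd=2 wr=1: ok; after: ALU=1 MUL=1 MEM=1 BR=1, R=2, W=3
[1] MUL needs rd=2 wr=1: ok; after: ALU=1 MUL=0 MEM=1 BR=1, R=0, W=2
[2] MEM needs rd=1 wr=1: RD_PORT; after: ALU=1 MUL=0 MEM=1 BR=1, R=0, W=2
[3] BR needs rd=2 wr=0: RD_PORT; after: ALU=1 MUL=0 MEM=1 BR=1, R=0, W=2
[4] MEM needs rd=1 wr=1: RD_PORT; after: ALU=1 MUL=0 MEM=1 BR=1, R=0, W=2
[5] MUL needs rd=1 wr=1: FU; after: ALU=1 MUL=0 MEM=1 BR=1, R=0, W=2
[6] MEM needs rd=2 wr=0: RD_PORT; after: ALU=1 MUL=0 MEM=1 BR=1, R=0, W=2

issued = [0, 1]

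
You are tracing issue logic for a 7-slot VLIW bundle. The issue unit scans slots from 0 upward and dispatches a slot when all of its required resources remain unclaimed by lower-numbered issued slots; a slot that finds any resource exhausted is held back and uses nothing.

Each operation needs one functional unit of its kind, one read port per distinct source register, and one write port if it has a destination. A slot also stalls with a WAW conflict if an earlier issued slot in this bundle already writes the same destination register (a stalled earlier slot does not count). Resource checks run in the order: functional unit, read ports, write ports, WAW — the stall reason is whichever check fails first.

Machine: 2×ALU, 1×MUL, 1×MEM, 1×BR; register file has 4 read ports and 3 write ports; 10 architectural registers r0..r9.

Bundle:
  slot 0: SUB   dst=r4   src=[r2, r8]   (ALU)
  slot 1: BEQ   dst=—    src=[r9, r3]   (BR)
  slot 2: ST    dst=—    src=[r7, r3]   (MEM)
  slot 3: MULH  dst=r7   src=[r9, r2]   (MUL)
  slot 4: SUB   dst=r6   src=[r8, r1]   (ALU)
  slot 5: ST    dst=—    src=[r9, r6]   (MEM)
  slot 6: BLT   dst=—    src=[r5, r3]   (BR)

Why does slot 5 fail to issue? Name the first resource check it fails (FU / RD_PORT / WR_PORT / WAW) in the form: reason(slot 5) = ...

reason(slot 5) = RD_PORT

[0] ALU needs rd=2 wr=1: ok; after: ALU=1 MUL=1 MEM=1 BR=1, R=2, W=2
[1] BR needs rd=2 wr=0: ok; after: ALU=1 MUL=1 MEM=1 BR=0, R=0, W=2
[2] MEM needs rd=2 wr=0: RD_PORT; after: ALU=1 MUL=1 MEM=1 BR=0, R=0, W=2
[3] MUL needs rd=2 wr=1: RD_PORT; after: ALU=1 MUL=1 MEM=1 BR=0, R=0, W=2
[4] ALU needs rd=2 wr=1: RD_PORT; after: ALU=1 MUL=1 MEM=1 BR=0, R=0, W=2
[5] MEM needs rd=2 wr=0: RD_PORT; after: ALU=1 MUL=1 MEM=1 BR=0, R=0, W=2
[6] BR needs rd=2 wr=0: FU; after: ALU=1 MUL=1 MEM=1 BR=0, R=0, W=2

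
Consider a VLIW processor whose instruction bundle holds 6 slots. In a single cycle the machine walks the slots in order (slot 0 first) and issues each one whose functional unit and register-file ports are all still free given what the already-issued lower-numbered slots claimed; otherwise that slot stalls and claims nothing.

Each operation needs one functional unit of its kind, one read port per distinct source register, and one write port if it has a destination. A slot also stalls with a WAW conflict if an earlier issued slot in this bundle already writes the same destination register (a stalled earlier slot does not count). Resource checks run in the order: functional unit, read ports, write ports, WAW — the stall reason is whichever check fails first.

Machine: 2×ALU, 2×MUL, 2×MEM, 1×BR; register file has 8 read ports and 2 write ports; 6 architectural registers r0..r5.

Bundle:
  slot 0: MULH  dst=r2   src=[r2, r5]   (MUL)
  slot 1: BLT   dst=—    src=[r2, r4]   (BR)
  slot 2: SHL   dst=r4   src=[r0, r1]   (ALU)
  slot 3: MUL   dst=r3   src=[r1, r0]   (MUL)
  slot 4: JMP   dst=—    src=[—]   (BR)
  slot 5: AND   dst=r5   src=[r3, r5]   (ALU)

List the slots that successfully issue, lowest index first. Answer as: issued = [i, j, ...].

issued = [0, 1, 2]

[0] MUL needs rd=2 wr=1: ok; after: ALU=2 MUL=1 MEM=2 BR=1, R=6, W=1
[1] BR needs rd=2 wr=0: ok; after: ALU=2 MUL=1 MEM=2 BR=0, R=4, W=1
[2] ALU needs rd=2 wr=1: ok; after: ALU=1 MUL=1 MEM=2 BR=0, R=2, W=0
[3] MUL needs rd=2 wr=1: WR_PORT; after: ALU=1 MUL=1 MEM=2 BR=0, R=2, W=0
[4] BR needs rd=0 wr=0: FU; after: ALU=1 MUL=1 MEM=2 BR=0, R=2, W=0
[5] ALU needs rd=2 wr=1: WR_PORT; after: ALU=1 MUL=1 MEM=2 BR=0, R=2, W=0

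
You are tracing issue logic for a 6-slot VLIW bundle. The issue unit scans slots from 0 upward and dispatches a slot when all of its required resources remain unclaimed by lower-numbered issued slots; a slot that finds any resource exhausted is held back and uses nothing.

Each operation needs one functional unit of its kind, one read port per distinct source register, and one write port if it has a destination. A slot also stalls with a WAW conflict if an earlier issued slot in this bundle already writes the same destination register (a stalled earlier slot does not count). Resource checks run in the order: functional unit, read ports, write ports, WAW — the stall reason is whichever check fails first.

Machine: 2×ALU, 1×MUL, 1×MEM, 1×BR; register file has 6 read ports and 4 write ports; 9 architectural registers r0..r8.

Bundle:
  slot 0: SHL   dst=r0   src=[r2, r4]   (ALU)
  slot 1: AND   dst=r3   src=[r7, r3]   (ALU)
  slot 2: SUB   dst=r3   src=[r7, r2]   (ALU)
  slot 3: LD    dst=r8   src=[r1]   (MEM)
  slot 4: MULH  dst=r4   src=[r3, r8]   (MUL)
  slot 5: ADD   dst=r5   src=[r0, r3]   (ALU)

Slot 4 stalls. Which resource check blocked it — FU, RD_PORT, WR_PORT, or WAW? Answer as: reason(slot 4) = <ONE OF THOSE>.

reason(slot 4) = RD_PORT

  0. ALU→r0 ⇒ go  {1A/1Mu/1Ld/1B | 4r 3w}
  1. ALU→r3 ⇒ go  {0A/1Mu/1Ld/1B | 2r 2w}
  2. ALU→r3 ⇒ no(FU)  {0A/1Mu/1Ld/1B | 2r 2w}
  3. MEM→r8 ⇒ go  {0A/1Mu/0Ld/1B | 1r 1w}
  4. MUL→r4 ⇒ no(RD_PORT)  {0A/1Mu/0Ld/1B | 1r 1w}
  5. ALU→r5 ⇒ no(FU)  {0A/1Mu/0Ld/1B | 1r 1w}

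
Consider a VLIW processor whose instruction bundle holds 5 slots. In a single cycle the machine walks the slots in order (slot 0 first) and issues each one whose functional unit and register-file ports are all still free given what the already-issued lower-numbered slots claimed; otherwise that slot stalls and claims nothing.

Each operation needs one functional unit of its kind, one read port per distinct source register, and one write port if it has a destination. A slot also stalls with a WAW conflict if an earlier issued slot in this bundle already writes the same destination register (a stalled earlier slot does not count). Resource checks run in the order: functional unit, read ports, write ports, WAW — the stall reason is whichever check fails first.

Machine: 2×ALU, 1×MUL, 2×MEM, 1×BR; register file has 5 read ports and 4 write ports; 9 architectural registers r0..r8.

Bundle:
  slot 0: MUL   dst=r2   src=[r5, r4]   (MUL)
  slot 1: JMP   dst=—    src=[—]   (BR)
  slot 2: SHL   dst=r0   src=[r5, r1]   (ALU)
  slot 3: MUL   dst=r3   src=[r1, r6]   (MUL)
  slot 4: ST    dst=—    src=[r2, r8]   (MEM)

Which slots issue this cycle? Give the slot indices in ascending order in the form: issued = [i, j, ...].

issued = [0, 1, 2]

  0. MUL→r2 ⇒ go  {2A/0Mu/2Ld/1B | 3r 3w}
  1. BR ⇒ go  {2A/0Mu/2Ld/0B | 3r 3w}
  2. ALU→r0 ⇒ go  {1A/0Mu/2Ld/0B | 1r 2w}
  3. MUL→r3 ⇒ no(FU)  {1A/0Mu/2Ld/0B | 1r 2w}
  4. MEM ⇒ no(RD_PORT)  {1A/0Mu/2Ld/0B | 1r 2w}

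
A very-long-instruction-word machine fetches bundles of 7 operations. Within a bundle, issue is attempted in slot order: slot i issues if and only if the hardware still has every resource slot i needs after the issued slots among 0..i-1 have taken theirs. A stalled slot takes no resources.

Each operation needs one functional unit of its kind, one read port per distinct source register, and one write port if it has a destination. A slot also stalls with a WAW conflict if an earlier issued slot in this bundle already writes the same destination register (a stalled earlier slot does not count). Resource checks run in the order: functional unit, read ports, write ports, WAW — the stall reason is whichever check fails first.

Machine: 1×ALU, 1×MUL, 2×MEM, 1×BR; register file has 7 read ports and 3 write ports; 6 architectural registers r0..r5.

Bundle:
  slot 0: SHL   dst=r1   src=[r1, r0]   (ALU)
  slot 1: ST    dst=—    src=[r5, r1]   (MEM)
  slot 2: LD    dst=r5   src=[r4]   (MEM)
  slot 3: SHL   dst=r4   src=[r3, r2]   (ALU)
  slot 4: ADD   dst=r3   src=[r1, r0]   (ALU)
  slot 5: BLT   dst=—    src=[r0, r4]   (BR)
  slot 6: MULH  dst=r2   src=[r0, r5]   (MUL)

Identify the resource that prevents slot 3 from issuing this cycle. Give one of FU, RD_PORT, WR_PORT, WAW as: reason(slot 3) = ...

reason(slot 3) = FU

#0 ALU src=r1,r0 dispatched  <A:0 Mu:1 Ld:2 B:1 rd:5 wr:2>
#1 MEM src=r5,r1 dispatched  <A:0 Mu:1 Ld:1 B:1 rd:3 wr:2>
#2 MEM src=r4 dispatched  <A:0 Mu:1 Ld:0 B:1 rd:2 wr:1>
#3 ALU src=r3,r2 held:FU  <A:0 Mu:1 Ld:0 B:1 rd:2 wr:1>
#4 ALU src=r1,r0 held:FU  <A:0 Mu:1 Ld:0 B:1 rd:2 wr:1>
#5 BR src=r0,r4 dispatched  <A:0 Mu:1 Ld:0 B:0 rd:0 wr:1>
#6 MUL src=r0,r5 held:RD_PORT  <A:0 Mu:1 Ld:0 B:0 rd:0 wr:1>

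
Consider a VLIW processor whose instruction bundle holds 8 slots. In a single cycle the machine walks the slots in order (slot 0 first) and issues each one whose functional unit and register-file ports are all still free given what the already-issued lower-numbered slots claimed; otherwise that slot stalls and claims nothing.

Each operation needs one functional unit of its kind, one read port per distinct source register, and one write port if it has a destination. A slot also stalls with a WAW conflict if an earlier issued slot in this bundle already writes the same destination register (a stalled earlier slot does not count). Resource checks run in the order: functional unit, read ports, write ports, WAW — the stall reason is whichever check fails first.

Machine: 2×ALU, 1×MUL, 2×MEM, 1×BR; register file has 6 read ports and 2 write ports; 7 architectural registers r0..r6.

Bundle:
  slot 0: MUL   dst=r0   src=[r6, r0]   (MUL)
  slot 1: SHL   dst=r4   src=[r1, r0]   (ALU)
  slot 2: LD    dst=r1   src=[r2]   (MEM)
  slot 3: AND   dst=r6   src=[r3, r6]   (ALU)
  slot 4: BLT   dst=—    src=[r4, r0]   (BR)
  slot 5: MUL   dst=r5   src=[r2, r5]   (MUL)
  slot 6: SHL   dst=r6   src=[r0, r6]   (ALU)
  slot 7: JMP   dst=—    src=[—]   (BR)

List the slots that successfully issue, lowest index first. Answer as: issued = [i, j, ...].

(0) want 1×MUL +2rd +1wr — yes → AL2|MU0|ME2|BR1|rd4|wr1
(1) want 1×ALU +2rd +1wr — yes → AL1|MU0|ME2|BR1|rd2|wr0
(2) want 1×MEM +1rd +1wr — WR_PORT → AL1|MU0|ME2|BR1|rd2|wr0
(3) want 1×ALU +2rd +1wr — WR_PORT → AL1|MU0|ME2|BR1|rd2|wr0
(4) want 1×BR +2rd +0wr — yes → AL1|MU0|ME2|BR0|rd0|wr0
(5) want 1×MUL +2rd +1wr — FU → AL1|MU0|ME2|BR0|rd0|wr0
(6) want 1×ALU +2rd +1wr — RD_PORT → AL1|MU0|ME2|BR0|rd0|wr0
(7) want 1×BR +0rd +0wr — FU → AL1|MU0|ME2|BR0|rd0|wr0

issued = [0, 1, 4]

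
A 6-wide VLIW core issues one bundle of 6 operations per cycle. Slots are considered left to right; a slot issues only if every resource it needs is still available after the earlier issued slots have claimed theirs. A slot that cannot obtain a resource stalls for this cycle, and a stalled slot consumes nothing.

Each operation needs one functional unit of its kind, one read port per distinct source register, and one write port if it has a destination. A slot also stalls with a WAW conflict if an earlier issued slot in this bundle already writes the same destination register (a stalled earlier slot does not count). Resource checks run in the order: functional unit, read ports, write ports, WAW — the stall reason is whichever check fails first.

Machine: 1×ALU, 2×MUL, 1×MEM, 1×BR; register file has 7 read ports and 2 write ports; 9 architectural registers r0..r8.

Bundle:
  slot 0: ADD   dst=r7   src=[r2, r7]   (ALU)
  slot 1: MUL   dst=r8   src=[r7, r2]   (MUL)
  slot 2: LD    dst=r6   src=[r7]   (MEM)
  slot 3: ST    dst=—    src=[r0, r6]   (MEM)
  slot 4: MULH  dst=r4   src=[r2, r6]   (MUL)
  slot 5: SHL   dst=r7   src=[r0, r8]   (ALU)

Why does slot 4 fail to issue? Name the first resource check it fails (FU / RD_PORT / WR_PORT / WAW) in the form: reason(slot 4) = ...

reason(slot 4) = RD_PORT

[0] ALU needs rd=2 wr=1: ok; after: ALU=0 MUL=2 MEM=1 BR=1, R=5, W=1
[1] MUL needs rd=2 wr=1: ok; after: ALU=0 MUL=1 MEM=1 BR=1, R=3, W=0
[2] MEM needs rd=1 wr=1: WR_PORT; after: ALU=0 MUL=1 MEM=1 BR=1, R=3, W=0
[3] MEM needs rd=2 wr=0: ok; after: ALU=0 MUL=1 MEM=0 BR=1, R=1, W=0
[4] MUL needs rd=2 wr=1: RD_PORT; after: ALU=0 MUL=1 MEM=0 BR=1, R=1, W=0
[5] ALU needs rd=2 wr=1: FU; after: ALU=0 MUL=1 MEM=0 BR=1, R=1, W=0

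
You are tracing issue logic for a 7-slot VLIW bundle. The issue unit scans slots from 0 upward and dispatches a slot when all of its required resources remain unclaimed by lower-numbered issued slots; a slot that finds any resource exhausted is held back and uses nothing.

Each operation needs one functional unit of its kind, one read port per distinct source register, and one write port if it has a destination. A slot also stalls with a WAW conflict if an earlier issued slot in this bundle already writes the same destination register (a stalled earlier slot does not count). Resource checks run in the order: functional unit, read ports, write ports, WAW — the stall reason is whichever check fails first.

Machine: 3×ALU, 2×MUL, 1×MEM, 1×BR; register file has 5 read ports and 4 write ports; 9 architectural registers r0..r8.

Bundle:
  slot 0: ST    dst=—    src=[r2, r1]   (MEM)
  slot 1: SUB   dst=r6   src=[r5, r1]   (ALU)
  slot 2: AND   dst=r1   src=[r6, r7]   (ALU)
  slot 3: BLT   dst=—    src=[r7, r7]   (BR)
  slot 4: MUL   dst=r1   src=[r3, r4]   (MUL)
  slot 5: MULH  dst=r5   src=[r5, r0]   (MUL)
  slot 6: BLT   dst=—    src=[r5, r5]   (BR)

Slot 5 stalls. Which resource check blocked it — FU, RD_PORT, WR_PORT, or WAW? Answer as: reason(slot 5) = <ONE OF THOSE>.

reason(slot 5) = RD_PORT

(0) want 1×MEM +2rd +0wr — yes → AL3|MU2|ME0|BR1|rd3|wr4
(1) want 1×ALU +2rd +1wr — yes → AL2|MU2|ME0|BR1|rd1|wr3
(2) want 1×ALU +2rd +1wr — RD_PORT → AL2|MU2|ME0|BR1|rd1|wr3
(3) want 1×BR +1rd +0wr — yes → AL2|MU2|ME0|BR0|rd0|wr3
(4) want 1×MUL +2rd +1wr — RD_PORT → AL2|MU2|ME0|BR0|rd0|wr3
(5) want 1×MUL +2rd +1wr — RD_PORT → AL2|MU2|ME0|BR0|rd0|wr3
(6) want 1×BR +1rd +0wr — FU → AL2|MU2|ME0|BR0|rd0|wr3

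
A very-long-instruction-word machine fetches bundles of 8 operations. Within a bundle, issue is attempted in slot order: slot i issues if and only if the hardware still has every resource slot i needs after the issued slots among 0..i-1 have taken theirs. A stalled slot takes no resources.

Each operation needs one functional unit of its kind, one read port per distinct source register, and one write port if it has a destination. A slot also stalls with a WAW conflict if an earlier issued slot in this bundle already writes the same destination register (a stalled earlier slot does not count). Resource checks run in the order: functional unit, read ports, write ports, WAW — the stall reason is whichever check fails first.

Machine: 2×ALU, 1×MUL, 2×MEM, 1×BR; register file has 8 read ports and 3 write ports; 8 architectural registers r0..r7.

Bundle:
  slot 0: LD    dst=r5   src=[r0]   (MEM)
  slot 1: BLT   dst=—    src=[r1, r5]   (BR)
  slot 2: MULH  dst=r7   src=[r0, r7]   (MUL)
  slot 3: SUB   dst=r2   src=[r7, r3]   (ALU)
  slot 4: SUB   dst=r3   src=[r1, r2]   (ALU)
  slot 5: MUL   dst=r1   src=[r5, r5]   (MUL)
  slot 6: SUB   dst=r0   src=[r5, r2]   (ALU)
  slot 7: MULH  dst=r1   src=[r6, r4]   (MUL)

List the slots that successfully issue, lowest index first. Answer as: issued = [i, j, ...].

issued = [0, 1, 2, 3]

slot 0 (MEM): ISSUE — free A2,Mu1,Ld1,B1 rp7 wp2
slot 1 (BR): ISSUE — free A2,Mu1,Ld1,B0 rp5 wp2
slot 2 (MUL): ISSUE — free A2,Mu0,Ld1,B0 rp3 wp1
slot 3 (ALU): ISSUE — free A1,Mu0,Ld1,B0 rp1 wp0
slot 4 (ALU): stall RD_PORT — free A1,Mu0,Ld1,B0 rp1 wp0
slot 5 (MUL): stall FU — free A1,Mu0,Ld1,B0 rp1 wp0
slot 6 (ALU): stall RD_PORT — free A1,Mu0,Ld1,B0 rp1 wp0
slot 7 (MUL): stall FU — free A1,Mu0,Ld1,B0 rp1 wp0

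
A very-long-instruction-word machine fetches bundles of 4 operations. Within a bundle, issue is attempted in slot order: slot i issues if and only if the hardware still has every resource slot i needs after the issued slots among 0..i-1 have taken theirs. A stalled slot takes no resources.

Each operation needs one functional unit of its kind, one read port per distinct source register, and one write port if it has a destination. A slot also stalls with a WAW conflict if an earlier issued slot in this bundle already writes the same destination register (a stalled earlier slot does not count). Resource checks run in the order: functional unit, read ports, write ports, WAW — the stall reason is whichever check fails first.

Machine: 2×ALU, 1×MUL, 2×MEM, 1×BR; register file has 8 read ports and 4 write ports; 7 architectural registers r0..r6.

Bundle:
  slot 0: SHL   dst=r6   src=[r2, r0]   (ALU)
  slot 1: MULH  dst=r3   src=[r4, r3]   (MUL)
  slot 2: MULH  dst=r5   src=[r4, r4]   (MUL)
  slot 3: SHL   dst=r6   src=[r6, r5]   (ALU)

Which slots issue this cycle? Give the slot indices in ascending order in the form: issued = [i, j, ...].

  0. ALU→r6 ⇒ go  {1A/1Mu/2Ld/1B | 6r 3w}
  1. MUL→r3 ⇒ go  {1A/0Mu/2Ld/1B | 4r 2w}
  2. MUL→r5 ⇒ no(FU)  {1A/0Mu/2Ld/1B | 4r 2w}
  3. ALU→r6 ⇒ no(WAW)  {1A/0Mu/2Ld/1B | 4r 2w}

issued = [0, 1]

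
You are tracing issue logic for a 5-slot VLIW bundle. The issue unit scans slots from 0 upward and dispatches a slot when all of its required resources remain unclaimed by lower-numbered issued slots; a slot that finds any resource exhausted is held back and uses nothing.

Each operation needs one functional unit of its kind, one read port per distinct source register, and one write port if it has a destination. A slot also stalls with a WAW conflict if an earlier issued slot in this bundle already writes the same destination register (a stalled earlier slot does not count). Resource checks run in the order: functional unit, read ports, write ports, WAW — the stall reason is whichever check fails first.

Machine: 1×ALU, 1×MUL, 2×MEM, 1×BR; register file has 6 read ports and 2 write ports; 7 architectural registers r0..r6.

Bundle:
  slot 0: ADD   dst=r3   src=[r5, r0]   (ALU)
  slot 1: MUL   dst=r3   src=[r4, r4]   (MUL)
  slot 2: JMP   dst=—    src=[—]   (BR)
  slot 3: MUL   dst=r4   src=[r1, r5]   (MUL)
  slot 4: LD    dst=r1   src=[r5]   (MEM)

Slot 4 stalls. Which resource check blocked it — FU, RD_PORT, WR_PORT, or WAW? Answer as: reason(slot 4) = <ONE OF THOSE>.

reason(slot 4) = WR_PORT

slot 0 (ALU): ISSUE — free A0,Mu1,Ld2,B1 rp4 wp1
slot 1 (MUL): stall WAW — free A0,Mu1,Ld2,B1 rp4 wp1
slot 2 (BR): ISSUE — free A0,Mu1,Ld2,B0 rp4 wp1
slot 3 (MUL): ISSUE — free A0,Mu0,Ld2,B0 rp2 wp0
slot 4 (MEM): stall WR_PORT — free A0,Mu0,Ld2,B0 rp2 wp0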